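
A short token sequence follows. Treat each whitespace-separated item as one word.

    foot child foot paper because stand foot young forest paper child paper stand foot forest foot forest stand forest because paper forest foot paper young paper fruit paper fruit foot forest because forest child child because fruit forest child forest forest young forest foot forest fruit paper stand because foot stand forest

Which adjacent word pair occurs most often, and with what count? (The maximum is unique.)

Bigram frequencies (highest first):
  foot forest: 4
  forest foot: 3
  foot paper: 2
  stand foot: 2
  young forest: 2
  paper stand: 2
  … (31 more, each ≤ 2)

"foot forest", 4 times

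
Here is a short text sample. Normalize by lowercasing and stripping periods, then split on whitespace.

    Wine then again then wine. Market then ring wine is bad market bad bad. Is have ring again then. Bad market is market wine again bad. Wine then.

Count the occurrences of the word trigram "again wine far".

Scanning the 26 overlapping trigram windows for "again wine far":
  (none found)

0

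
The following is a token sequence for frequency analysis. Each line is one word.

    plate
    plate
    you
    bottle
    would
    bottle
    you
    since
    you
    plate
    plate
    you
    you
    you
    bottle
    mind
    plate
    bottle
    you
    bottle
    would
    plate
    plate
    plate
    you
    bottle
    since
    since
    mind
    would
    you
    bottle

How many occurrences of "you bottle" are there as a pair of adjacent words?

5

Scanning the 31 overlapping bigram windows for "you bottle":
  position 3–4: you bottle
  position 14–15: you bottle
  position 19–20: you bottle
  position 25–26: you bottle
  position 31–32: you bottle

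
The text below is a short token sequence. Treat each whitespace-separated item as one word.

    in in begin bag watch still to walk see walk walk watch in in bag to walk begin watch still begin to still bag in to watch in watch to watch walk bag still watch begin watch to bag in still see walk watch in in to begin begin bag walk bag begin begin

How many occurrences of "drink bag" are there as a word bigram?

0

Scanning the 53 overlapping bigram windows for "drink bag":
  (none found)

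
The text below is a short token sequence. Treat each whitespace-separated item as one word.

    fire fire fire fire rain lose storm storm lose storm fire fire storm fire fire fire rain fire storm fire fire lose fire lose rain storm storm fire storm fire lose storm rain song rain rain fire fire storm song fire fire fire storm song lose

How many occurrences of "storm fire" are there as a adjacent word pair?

5

Scanning the 45 overlapping bigram windows for "storm fire":
  position 10–11: storm fire
  position 13–14: storm fire
  position 19–20: storm fire
  position 27–28: storm fire
  position 29–30: storm fire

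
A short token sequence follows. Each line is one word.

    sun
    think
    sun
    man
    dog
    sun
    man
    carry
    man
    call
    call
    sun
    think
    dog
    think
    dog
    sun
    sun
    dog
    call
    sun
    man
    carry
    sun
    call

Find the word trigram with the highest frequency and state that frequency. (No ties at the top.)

Trigram frequencies (highest first):
  sun man carry: 2
  sun think sun: 1
  think sun man: 1
  sun man dog: 1
  man dog sun: 1
  dog sun man: 1
  … (16 more, each ≤ 1)

"sun man carry", 2 times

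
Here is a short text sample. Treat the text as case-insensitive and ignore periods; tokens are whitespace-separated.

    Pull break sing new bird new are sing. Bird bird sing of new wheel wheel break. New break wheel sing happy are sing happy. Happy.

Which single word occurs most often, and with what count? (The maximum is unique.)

Unigram frequencies (highest first):
  sing: 5
  new: 4
  break: 3
  bird: 3
  wheel: 3
  happy: 3
  … (3 more, each ≤ 2)

"sing", 5 times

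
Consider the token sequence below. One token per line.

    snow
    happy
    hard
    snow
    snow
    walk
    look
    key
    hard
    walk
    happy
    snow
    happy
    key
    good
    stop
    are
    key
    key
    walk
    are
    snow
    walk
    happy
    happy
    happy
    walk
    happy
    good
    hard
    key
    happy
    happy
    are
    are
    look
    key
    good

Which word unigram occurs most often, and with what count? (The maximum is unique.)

Unigram frequencies (highest first):
  happy: 9
  key: 6
  snow: 5
  walk: 5
  are: 4
  hard: 3
  … (3 more, each ≤ 3)

"happy", 9 times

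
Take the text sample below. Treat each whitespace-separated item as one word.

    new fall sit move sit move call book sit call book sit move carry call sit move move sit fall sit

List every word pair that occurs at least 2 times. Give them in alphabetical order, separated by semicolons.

Bigram counts meeting the condition (at least 2 times):
  book sit: 2
  call book: 2
  fall sit: 2
  move sit: 2
  sit move: 4

book sit; call book; fall sit; move sit; sit move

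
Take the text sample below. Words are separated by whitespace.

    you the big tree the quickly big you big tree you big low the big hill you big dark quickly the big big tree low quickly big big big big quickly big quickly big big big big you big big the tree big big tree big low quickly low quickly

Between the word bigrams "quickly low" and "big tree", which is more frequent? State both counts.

"big tree" (4 vs 1)

"quickly low": 1 occurrence
"big tree": 4 occurrences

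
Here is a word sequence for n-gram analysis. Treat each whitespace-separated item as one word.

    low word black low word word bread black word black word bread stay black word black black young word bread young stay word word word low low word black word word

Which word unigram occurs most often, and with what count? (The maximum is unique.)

"word", 13 times

Unigram frequencies (highest first):
  word: 13
  black: 7
  low: 4
  bread: 3
  stay: 2
  young: 2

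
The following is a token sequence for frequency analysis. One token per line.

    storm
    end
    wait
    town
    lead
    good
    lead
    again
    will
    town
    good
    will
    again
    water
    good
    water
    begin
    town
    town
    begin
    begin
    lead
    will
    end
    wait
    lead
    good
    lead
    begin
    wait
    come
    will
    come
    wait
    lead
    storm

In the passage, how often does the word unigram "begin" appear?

Scanning the 36 tokens for "begin":
  position 17: begin
  position 20: begin
  position 21: begin
  position 29: begin

4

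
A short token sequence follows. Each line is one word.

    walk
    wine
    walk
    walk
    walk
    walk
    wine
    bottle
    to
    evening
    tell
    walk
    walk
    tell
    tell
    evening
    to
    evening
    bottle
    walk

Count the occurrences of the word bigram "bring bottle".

0

Scanning the 19 overlapping bigram windows for "bring bottle":
  (none found)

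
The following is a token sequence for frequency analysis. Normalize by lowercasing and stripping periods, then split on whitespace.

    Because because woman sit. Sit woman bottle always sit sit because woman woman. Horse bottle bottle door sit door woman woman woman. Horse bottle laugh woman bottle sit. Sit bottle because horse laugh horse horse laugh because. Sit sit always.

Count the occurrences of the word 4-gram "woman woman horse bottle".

Scanning the 37 overlapping 4-gram windows for "woman woman horse bottle":
  position 12–15: woman woman horse bottle
  position 21–24: woman woman horse bottle

2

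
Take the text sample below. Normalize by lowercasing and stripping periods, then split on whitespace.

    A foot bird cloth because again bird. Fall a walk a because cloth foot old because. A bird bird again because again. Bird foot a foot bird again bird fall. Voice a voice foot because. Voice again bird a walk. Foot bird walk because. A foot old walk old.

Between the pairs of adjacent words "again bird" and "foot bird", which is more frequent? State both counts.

"again bird": 4 occurrences
"foot bird": 3 occurrences

"again bird" (4 vs 3)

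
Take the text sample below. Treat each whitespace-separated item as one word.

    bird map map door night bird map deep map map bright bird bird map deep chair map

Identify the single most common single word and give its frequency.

"map", 7 times

Unigram frequencies (highest first):
  map: 7
  bird: 4
  deep: 2
  door: 1
  night: 1
  bright: 1
  … (1 more, each ≤ 1)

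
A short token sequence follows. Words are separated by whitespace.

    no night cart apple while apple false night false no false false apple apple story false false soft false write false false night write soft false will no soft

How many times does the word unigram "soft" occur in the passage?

3

Scanning the 29 tokens for "soft":
  position 18: soft
  position 25: soft
  position 29: soft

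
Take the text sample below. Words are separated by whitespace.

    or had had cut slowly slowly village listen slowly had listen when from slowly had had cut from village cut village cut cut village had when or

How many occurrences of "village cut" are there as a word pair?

Scanning the 26 overlapping bigram windows for "village cut":
  position 19–20: village cut
  position 21–22: village cut

2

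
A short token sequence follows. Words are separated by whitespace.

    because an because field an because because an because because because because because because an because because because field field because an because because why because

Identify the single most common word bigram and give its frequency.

"because because", 9 times

Bigram frequencies (highest first):
  because because: 9
  an because: 5
  because an: 4
  because field: 2
  field an: 1
  field field: 1
  … (3 more, each ≤ 1)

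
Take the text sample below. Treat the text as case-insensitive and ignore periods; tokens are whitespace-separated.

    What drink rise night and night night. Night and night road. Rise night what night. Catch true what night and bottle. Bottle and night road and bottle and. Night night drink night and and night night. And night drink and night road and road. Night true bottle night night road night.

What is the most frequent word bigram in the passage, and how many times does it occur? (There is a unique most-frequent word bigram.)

Bigram frequencies (highest first):
  and night: 7
  night and: 5
  night night: 5
  night road: 4
  rise night: 2
  what night: 2
  … (20 more, each ≤ 2)

"and night", 7 times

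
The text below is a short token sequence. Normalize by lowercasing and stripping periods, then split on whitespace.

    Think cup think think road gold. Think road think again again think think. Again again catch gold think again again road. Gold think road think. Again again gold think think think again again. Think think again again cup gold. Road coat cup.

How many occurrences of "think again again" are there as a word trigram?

Scanning the 40 overlapping trigram windows for "think again again":
  position 9–11: think again again
  position 13–15: think again again
  position 18–20: think again again
  position 25–27: think again again
  position 31–33: think again again
  position 35–37: think again again

6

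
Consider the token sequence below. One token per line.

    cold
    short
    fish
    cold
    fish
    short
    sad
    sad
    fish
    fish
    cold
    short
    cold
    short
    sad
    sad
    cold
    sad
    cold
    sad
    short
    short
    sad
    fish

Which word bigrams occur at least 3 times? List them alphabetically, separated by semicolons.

cold short; short sad

Bigram counts meeting the condition (at least 3 times):
  cold short: 3
  short sad: 3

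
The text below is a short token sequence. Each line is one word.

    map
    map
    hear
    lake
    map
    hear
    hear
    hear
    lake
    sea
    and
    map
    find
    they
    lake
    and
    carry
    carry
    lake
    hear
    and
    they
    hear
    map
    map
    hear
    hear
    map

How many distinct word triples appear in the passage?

28 tokens → 26 trigram windows in total.
Repeated trigrams (each contributes count−1 duplicates):
  map hear hear: 2
  map map hear: 2
2 duplicate windows → 26 − 2 = 24 distinct.

24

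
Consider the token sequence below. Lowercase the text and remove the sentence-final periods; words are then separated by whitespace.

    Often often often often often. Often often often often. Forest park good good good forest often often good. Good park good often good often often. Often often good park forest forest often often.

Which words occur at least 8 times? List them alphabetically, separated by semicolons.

good; often

Unigram counts meeting the condition (at least 8 times):
  good: 8
  often: 18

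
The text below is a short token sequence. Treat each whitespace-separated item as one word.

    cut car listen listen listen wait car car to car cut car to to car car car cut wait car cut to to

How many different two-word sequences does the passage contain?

12

23 tokens → 22 bigram windows in total.
Repeated bigrams (each contributes count−1 duplicates):
  car car: 3
  car cut: 3
  car to: 2
  cut car: 2
  listen listen: 2
  to car: 2
  to to: 2
  wait car: 2
10 duplicate windows → 22 − 10 = 12 distinct.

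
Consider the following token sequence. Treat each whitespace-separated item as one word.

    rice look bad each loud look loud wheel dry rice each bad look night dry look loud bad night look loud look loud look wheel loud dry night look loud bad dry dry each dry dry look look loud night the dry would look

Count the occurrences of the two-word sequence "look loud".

Scanning the 43 overlapping bigram windows for "look loud":
  position 6–7: look loud
  position 16–17: look loud
  position 20–21: look loud
  position 22–23: look loud
  position 29–30: look loud
  position 38–39: look loud

6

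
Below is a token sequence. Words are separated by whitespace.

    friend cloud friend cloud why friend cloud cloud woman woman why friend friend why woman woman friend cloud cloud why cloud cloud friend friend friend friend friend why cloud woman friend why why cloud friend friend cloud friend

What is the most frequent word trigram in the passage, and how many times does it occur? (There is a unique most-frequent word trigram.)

"friend friend friend", 3 times

Trigram frequencies (highest first):
  friend friend friend: 3
  friend cloud friend: 2
  friend cloud cloud: 2
  friend friend why: 2
  cloud friend friend: 2
  cloud friend cloud: 1
  … (24 more, each ≤ 1)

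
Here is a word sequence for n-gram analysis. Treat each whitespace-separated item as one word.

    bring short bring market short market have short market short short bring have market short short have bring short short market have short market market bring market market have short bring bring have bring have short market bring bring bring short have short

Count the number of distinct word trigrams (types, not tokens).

43 tokens → 41 trigram windows in total.
Repeated trigrams (each contributes count−1 duplicates):
  have short market: 3
  market have short: 3
  market short short: 2
  short market have: 2
6 duplicate windows → 41 − 6 = 35 distinct.

35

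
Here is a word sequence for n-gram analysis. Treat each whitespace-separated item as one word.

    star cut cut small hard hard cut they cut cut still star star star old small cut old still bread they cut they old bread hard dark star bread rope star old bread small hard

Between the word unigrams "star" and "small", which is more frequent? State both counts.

"star": 6 occurrences
"small": 3 occurrences

"star" (6 vs 3)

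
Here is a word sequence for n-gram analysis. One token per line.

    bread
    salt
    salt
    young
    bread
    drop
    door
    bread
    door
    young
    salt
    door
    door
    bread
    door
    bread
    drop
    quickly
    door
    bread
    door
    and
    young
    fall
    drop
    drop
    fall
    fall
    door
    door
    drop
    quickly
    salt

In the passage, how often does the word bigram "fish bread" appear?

Scanning the 32 overlapping bigram windows for "fish bread":
  (none found)

0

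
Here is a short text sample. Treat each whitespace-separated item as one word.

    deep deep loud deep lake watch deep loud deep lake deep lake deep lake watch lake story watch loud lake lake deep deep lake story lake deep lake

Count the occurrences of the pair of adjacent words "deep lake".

Scanning the 27 overlapping bigram windows for "deep lake":
  position 4–5: deep lake
  position 9–10: deep lake
  position 11–12: deep lake
  position 13–14: deep lake
  position 23–24: deep lake
  position 27–28: deep lake

6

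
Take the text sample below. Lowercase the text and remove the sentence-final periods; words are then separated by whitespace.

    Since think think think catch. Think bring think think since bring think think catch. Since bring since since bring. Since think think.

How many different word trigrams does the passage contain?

16

22 tokens → 20 trigram windows in total.
Repeated trigrams (each contributes count−1 duplicates):
  bring think think: 2
  since bring since: 2
  since think think: 2
  think think catch: 2
4 duplicate windows → 20 − 4 = 16 distinct.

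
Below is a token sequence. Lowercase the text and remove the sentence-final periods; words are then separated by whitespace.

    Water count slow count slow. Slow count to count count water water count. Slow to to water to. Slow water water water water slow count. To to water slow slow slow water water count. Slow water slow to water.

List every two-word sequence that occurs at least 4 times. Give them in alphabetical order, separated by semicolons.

Bigram counts meeting the condition (at least 4 times):
  count slow: 4
  water water: 5

count slow; water water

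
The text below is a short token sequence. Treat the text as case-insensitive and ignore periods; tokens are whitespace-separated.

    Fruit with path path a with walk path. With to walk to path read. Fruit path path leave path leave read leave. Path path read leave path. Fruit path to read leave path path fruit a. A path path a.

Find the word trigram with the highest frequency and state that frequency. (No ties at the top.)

Trigram frequencies (highest first):
  read leave path: 3
  path path a: 2
  leave path path: 2
  fruit with path: 1
  with path path: 1
  path a with: 1
  … (28 more, each ≤ 1)

"read leave path", 3 times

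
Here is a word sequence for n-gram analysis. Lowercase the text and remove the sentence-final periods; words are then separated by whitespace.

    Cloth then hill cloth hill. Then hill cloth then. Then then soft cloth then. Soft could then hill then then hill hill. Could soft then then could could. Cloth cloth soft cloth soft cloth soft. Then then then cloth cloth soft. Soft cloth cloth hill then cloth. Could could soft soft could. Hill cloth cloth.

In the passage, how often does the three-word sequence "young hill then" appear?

Scanning the 53 overlapping trigram windows for "young hill then":
  (none found)

0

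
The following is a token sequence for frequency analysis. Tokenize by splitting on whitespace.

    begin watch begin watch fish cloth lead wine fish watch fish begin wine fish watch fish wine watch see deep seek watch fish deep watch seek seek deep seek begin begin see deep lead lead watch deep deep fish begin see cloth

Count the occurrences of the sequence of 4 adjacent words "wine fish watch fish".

Scanning the 39 overlapping 4-gram windows for "wine fish watch fish":
  position 8–11: wine fish watch fish
  position 13–16: wine fish watch fish

2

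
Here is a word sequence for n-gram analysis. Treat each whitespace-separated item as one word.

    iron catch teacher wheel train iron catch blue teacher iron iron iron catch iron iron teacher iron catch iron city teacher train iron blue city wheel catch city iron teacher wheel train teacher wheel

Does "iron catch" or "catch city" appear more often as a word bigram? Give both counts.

"iron catch": 4 occurrences
"catch city": 1 occurrence

"iron catch" (4 vs 1)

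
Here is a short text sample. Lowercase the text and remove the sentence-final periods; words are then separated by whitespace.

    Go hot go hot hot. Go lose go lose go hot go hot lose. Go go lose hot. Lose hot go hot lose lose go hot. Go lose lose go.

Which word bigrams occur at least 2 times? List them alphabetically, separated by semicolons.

go hot; go lose; hot go; hot lose; lose go; lose hot; lose lose

Bigram counts meeting the condition (at least 2 times):
  go hot: 6
  go lose: 4
  hot go: 5
  hot lose: 3
  lose go: 5
  lose hot: 2
  lose lose: 2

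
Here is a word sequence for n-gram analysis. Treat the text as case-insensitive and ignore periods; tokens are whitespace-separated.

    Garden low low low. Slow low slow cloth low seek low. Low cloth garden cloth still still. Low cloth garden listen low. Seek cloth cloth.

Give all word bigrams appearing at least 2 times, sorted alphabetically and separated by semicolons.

cloth garden; low cloth; low low; low seek; low slow

Bigram counts meeting the condition (at least 2 times):
  cloth garden: 2
  low cloth: 2
  low low: 3
  low seek: 2
  low slow: 2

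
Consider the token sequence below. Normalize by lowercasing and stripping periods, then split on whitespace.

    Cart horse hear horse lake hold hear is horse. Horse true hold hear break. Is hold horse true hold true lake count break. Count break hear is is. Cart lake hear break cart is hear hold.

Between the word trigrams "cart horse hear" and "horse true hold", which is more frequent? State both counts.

"horse true hold" (2 vs 1)

"cart horse hear": 1 occurrence
"horse true hold": 2 occurrences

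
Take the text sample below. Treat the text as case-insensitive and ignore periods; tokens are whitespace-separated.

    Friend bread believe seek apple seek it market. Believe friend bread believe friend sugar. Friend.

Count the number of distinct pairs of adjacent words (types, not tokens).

15 tokens → 14 bigram windows in total.
Repeated bigrams (each contributes count−1 duplicates):
  believe friend: 2
  bread believe: 2
  friend bread: 2
3 duplicate windows → 14 − 3 = 11 distinct.

11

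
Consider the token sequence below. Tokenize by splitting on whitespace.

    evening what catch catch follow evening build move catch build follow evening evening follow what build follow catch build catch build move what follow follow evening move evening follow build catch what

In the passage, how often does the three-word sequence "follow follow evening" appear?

Scanning the 30 overlapping trigram windows for "follow follow evening":
  position 24–26: follow follow evening

1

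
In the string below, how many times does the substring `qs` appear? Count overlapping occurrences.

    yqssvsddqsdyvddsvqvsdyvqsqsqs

Sliding a length-2 window over the 29 characters (28 positions):
  position 2–3: qs
  position 9–10: qs
  position 24–25: qs
  position 26–27: qs
  position 28–29: qs

5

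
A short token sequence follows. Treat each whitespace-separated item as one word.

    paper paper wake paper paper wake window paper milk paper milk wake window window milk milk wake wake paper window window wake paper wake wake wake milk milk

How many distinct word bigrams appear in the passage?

15

28 tokens → 27 bigram windows in total.
Repeated bigrams (each contributes count−1 duplicates):
  paper wake: 3
  wake paper: 3
  wake wake: 3
  milk milk: 2
  milk wake: 2
  paper milk: 2
  paper paper: 2
  wake window: 2
  … (1 more repeated)
12 duplicate windows → 27 − 12 = 15 distinct.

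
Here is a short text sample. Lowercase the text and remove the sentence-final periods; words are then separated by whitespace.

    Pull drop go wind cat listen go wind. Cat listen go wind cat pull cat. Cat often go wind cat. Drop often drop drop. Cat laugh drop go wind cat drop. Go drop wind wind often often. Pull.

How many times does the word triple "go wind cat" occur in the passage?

Scanning the 36 overlapping trigram windows for "go wind cat":
  position 3–5: go wind cat
  position 7–9: go wind cat
  position 11–13: go wind cat
  position 18–20: go wind cat
  position 28–30: go wind cat

5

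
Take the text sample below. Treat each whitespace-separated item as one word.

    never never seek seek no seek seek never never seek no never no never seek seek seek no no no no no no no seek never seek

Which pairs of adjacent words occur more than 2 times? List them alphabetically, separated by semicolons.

Bigram counts meeting the condition (more than 2 times):
  never seek: 4
  no no: 6
  seek no: 3
  seek seek: 4

never seek; no no; seek no; seek seek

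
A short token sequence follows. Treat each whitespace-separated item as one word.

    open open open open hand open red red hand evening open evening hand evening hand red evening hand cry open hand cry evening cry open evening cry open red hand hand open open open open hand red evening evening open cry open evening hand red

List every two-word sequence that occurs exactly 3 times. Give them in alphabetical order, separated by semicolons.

hand red; open evening; open hand

Bigram counts meeting the condition (exactly 3 times):
  hand red: 3
  open evening: 3
  open hand: 3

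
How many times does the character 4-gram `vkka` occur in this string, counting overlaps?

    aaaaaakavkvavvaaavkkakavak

1

Sliding a length-4 window over the 26 characters (23 positions):
  position 18–21: vkka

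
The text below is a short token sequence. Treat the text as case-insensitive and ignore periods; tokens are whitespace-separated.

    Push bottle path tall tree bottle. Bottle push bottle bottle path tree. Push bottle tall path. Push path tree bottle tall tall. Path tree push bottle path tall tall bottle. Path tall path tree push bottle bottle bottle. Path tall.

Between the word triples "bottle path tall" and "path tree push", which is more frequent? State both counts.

"bottle path tall" (4 vs 3)

"bottle path tall": 4 occurrences
"path tree push": 3 occurrences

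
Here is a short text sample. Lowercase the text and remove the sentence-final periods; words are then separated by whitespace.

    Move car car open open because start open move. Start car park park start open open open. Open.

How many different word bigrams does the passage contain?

13

18 tokens → 17 bigram windows in total.
Repeated bigrams (each contributes count−1 duplicates):
  open open: 4
  start open: 2
4 duplicate windows → 17 − 4 = 13 distinct.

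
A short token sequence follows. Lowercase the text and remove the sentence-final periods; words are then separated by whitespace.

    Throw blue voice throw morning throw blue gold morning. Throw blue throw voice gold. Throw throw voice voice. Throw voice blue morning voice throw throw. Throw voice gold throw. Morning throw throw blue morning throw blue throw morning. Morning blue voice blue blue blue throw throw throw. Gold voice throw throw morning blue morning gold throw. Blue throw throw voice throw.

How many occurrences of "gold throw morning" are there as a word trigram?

1

Scanning the 59 overlapping trigram windows for "gold throw morning":
  position 28–30: gold throw morning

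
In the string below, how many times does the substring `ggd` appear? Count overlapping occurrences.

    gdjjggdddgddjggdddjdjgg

2

Sliding a length-3 window over the 23 characters (21 positions):
  position 5–7: ggd
  position 14–16: ggd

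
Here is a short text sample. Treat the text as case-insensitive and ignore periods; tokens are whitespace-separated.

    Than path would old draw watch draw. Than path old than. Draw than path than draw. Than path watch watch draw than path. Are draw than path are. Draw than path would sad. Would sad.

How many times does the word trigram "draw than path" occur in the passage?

Scanning the 33 overlapping trigram windows for "draw than path":
  position 7–9: draw than path
  position 12–14: draw than path
  position 16–18: draw than path
  position 21–23: draw than path
  position 25–27: draw than path
  position 29–31: draw than path

6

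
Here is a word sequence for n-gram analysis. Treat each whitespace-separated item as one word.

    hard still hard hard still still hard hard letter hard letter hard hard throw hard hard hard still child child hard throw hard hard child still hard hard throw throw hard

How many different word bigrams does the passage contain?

31 tokens → 30 bigram windows in total.
Repeated bigrams (each contributes count−1 duplicates):
  hard hard: 7
  hard still: 3
  hard throw: 3
  still hard: 3
  throw hard: 3
  hard letter: 2
  letter hard: 2
16 duplicate windows → 30 − 16 = 14 distinct.

14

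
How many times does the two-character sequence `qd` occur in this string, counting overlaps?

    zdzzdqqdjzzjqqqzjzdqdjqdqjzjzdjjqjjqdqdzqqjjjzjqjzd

5

Sliding a length-2 window over the 51 characters (50 positions):
  position 7–8: qd
  position 20–21: qd
  position 23–24: qd
  position 36–37: qd
  position 38–39: qd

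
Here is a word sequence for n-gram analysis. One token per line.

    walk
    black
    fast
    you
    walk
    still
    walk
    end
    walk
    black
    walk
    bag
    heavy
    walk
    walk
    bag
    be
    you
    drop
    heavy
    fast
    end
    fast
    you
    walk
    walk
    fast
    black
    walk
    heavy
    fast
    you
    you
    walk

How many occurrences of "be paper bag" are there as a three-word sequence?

Scanning the 32 overlapping trigram windows for "be paper bag":
  (none found)

0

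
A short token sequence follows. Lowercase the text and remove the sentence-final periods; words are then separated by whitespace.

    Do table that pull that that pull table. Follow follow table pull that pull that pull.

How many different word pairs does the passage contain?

16 tokens → 15 bigram windows in total.
Repeated bigrams (each contributes count−1 duplicates):
  that pull: 4
  pull that: 3
5 duplicate windows → 15 − 5 = 10 distinct.

10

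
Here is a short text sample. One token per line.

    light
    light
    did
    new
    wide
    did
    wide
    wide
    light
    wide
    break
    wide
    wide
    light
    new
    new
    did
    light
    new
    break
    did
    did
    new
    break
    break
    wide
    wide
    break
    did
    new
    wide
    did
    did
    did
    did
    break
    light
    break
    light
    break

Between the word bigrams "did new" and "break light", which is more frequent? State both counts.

"did new": 3 occurrences
"break light": 2 occurrences

"did new" (3 vs 2)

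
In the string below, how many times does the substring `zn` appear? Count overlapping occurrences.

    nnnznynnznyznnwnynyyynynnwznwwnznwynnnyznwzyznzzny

Sliding a length-2 window over the 50 characters (49 positions):
  position 4–5: zn
  position 9–10: zn
  position 12–13: zn
  position 27–28: zn
  position 32–33: zn
  position 40–41: zn
  position 45–46: zn
  position 48–49: zn

8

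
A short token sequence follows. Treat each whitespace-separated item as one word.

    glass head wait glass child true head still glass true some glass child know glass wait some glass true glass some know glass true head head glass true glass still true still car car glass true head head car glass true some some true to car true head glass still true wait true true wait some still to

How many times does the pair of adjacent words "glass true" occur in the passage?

6

Scanning the 57 overlapping bigram windows for "glass true":
  position 9–10: glass true
  position 18–19: glass true
  position 23–24: glass true
  position 27–28: glass true
  position 35–36: glass true
  position 40–41: glass true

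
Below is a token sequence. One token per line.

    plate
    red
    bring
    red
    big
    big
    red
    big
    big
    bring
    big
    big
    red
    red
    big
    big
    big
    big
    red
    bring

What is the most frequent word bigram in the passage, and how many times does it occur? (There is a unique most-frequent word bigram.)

Bigram frequencies (highest first):
  big big: 6
  red big: 3
  big red: 3
  red bring: 2
  plate red: 1
  bring red: 1
  … (3 more, each ≤ 1)

"big big", 6 times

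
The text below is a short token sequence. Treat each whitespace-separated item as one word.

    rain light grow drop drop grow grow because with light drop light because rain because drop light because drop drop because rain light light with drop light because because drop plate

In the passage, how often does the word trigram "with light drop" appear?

Scanning the 29 overlapping trigram windows for "with light drop":
  position 9–11: with light drop

1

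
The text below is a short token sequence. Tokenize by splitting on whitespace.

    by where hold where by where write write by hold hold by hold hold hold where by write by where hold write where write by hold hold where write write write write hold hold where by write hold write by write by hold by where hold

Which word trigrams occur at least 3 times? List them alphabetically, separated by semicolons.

by hold hold; by where hold; hold hold where; hold where by; write by hold

Trigram counts meeting the condition (at least 3 times):
  by hold hold: 3
  by where hold: 3
  hold hold where: 3
  hold where by: 3
  write by hold: 3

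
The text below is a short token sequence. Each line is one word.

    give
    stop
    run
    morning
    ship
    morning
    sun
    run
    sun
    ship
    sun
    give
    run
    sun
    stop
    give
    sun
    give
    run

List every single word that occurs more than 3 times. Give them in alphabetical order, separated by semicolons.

Unigram counts meeting the condition (more than 3 times):
  give: 4
  run: 4
  sun: 5

give; run; sun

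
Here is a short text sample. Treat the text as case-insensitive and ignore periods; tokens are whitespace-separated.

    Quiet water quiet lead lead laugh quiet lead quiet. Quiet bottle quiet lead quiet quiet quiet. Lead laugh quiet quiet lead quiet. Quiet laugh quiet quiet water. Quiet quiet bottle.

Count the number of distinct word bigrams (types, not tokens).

11

30 tokens → 29 bigram windows in total.
Repeated bigrams (each contributes count−1 duplicates):
  quiet quiet: 7
  quiet lead: 5
  laugh quiet: 3
  lead quiet: 3
  lead laugh: 2
  quiet bottle: 2
  quiet water: 2
  water quiet: 2
18 duplicate windows → 29 − 18 = 11 distinct.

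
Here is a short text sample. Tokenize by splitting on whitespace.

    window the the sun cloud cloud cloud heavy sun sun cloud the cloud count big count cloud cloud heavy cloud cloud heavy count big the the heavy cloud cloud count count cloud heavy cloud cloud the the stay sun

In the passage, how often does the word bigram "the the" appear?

Scanning the 38 overlapping bigram windows for "the the":
  position 2–3: the the
  position 25–26: the the
  position 36–37: the the

3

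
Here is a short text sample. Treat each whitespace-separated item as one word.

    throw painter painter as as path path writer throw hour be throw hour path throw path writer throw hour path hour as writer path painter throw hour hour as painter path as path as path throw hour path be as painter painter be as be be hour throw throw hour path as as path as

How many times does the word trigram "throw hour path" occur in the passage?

4

Scanning the 53 overlapping trigram windows for "throw hour path":
  position 12–14: throw hour path
  position 18–20: throw hour path
  position 36–38: throw hour path
  position 49–51: throw hour path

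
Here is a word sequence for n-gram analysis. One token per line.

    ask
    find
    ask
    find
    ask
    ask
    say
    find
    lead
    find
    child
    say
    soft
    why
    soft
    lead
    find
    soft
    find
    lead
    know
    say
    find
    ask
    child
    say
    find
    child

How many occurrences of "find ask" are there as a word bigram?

Scanning the 27 overlapping bigram windows for "find ask":
  position 2–3: find ask
  position 4–5: find ask
  position 23–24: find ask

3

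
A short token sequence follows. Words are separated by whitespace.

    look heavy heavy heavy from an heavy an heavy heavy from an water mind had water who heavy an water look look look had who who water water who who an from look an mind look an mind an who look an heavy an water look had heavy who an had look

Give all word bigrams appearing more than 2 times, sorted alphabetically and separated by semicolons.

an heavy; an water; heavy an; heavy heavy; look an

Bigram counts meeting the condition (more than 2 times):
  an heavy: 3
  an water: 3
  heavy an: 3
  heavy heavy: 3
  look an: 3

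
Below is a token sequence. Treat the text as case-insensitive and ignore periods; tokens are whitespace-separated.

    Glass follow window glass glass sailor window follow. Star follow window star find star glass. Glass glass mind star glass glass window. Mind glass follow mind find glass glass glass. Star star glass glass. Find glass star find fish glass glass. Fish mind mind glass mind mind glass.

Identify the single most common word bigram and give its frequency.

Bigram frequencies (highest first):
  glass glass: 8
  star glass: 3
  mind glass: 3
  glass follow: 2
  follow window: 2
  star find: 2
  … (23 more, each ≤ 2)

"glass glass", 8 times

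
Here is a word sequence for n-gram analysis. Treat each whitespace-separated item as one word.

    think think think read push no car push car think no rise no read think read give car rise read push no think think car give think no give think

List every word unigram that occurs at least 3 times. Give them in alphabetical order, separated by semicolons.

Unigram counts meeting the condition (at least 3 times):
  car: 4
  give: 3
  no: 5
  push: 3
  read: 4
  think: 9

car; give; no; push; read; think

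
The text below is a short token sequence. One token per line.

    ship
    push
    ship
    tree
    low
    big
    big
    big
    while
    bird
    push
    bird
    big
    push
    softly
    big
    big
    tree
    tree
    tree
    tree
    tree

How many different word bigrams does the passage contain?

16

22 tokens → 21 bigram windows in total.
Repeated bigrams (each contributes count−1 duplicates):
  tree tree: 4
  big big: 3
5 duplicate windows → 21 − 5 = 16 distinct.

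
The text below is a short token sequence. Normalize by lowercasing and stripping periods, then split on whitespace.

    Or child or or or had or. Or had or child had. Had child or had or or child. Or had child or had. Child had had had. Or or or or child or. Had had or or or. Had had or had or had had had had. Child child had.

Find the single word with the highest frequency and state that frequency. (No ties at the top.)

Unigram frequencies (highest first):
  or: 22
  had: 20
  child: 9

"or", 22 times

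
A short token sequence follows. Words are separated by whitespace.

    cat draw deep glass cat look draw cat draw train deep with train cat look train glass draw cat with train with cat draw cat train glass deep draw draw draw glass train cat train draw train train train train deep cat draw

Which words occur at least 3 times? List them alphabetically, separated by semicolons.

Unigram counts meeting the condition (at least 3 times):
  cat: 9
  deep: 4
  draw: 10
  glass: 4
  train: 11
  with: 3

cat; deep; draw; glass; train; with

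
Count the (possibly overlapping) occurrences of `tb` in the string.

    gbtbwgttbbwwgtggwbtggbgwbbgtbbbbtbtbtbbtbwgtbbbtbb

Sliding a length-2 window over the 50 characters (49 positions):
  position 3–4: tb
  position 8–9: tb
  position 28–29: tb
  position 33–34: tb
  position 35–36: tb
  position 37–38: tb
  position 40–41: tb
  position 44–45: tb
  position 48–49: tb

9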